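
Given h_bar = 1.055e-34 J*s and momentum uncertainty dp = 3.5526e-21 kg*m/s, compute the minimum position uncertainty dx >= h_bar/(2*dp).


dx = h_bar / (2 * dp)
= 1.055e-34 / (2 * 3.5526e-21)
= 1.055e-34 / 7.1052e-21
= 1.4848e-14 m

1.4848e-14


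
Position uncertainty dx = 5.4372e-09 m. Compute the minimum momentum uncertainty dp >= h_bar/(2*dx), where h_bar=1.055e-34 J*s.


dp = h_bar / (2 * dx)
= 1.055e-34 / (2 * 5.4372e-09)
= 1.055e-34 / 1.0874e-08
= 9.7017e-27 kg*m/s

9.7017e-27


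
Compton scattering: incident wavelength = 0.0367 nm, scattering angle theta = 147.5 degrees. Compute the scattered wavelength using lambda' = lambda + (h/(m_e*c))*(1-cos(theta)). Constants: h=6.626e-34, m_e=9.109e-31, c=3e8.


Compton wavelength: h/(m_e*c) = 2.4247e-12 m
d_lambda = 2.4247e-12 * (1 - cos(147.5 deg))
= 2.4247e-12 * 1.843391
= 4.4697e-12 m = 0.00447 nm
lambda' = 0.0367 + 0.00447
= 0.04117 nm

0.04117


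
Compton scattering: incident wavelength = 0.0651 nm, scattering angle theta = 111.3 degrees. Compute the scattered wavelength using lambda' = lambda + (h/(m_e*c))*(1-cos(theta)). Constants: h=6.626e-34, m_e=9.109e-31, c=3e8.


Compton wavelength: h/(m_e*c) = 2.4247e-12 m
d_lambda = 2.4247e-12 * (1 - cos(111.3 deg))
= 2.4247e-12 * 1.363251
= 3.3055e-12 m = 0.003305 nm
lambda' = 0.0651 + 0.003305
= 0.068405 nm

0.068405


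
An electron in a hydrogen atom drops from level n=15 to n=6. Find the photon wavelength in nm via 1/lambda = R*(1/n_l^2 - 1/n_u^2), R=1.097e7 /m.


1/lambda = R * (1/n_l^2 - 1/n_u^2)
= 1.097e7 * (1/6^2 - 1/15^2)
= 1.097e7 * (0.027778 - 0.004444)
= 1.097e7 * 0.023333
= 2.5597e+05 /m
lambda = 1 / 2.5597e+05 = 3906.7587 nm

3906.7587


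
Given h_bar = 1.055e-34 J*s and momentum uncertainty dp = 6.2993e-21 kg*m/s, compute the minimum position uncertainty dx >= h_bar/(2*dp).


dx = h_bar / (2 * dp)
= 1.055e-34 / (2 * 6.2993e-21)
= 1.055e-34 / 1.2599e-20
= 8.3739e-15 m

8.3739e-15


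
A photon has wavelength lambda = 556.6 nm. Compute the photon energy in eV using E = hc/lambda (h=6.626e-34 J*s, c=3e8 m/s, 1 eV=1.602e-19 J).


E = hc / lambda
= (6.626e-34)(3e8) / (556.6e-9)
= 1.9878e-25 / 5.5660e-07
= 3.5713e-19 J
Converting to eV: 3.5713e-19 / 1.602e-19
= 2.2293 eV

2.2293


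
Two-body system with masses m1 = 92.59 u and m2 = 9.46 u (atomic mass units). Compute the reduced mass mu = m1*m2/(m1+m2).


mu = m1 * m2 / (m1 + m2)
= 92.59 * 9.46 / (92.59 + 9.46)
= 875.9014 / 102.05
= 8.5831 u

8.5831


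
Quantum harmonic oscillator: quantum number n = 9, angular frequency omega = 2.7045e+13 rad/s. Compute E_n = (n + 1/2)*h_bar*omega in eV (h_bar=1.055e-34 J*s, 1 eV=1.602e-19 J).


E = (n + 1/2) * h_bar * omega
= (9 + 0.5) * 1.055e-34 * 2.7045e+13
= 9.5 * 2.8532e-21
= 2.7106e-20 J
= 0.1692 eV

0.1692


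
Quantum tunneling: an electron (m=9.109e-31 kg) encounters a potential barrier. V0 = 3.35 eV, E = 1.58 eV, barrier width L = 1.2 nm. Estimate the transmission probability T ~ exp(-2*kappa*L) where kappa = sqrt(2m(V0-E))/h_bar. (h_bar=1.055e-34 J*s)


V0 - E = 1.77 eV = 2.8355e-19 J
kappa = sqrt(2 * m * (V0-E)) / h_bar
= sqrt(2 * 9.109e-31 * 2.8355e-19) / 1.055e-34
= 6.8126e+09 /m
2*kappa*L = 2 * 6.8126e+09 * 1.2e-9
= 16.3503
T = exp(-16.3503) = 7.927455e-08

7.927455e-08


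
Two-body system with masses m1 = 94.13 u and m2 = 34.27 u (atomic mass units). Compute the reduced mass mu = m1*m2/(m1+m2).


mu = m1 * m2 / (m1 + m2)
= 94.13 * 34.27 / (94.13 + 34.27)
= 3225.8351 / 128.4
= 25.1233 u

25.1233


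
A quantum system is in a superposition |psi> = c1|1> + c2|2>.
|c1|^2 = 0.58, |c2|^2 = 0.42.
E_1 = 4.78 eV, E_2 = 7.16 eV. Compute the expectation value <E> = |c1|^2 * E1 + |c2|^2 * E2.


<E> = |c1|^2 * E1 + |c2|^2 * E2
= 0.58 * 4.78 + 0.42 * 7.16
= 2.7724 + 3.0072
= 5.7796 eV

5.7796


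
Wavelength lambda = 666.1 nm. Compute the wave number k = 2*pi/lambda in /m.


k = 2 * pi / lambda
= 6.2832 / (666.1e-9)
= 6.2832 / 6.6610e-07
= 9.4328e+06 /m

9.4328e+06


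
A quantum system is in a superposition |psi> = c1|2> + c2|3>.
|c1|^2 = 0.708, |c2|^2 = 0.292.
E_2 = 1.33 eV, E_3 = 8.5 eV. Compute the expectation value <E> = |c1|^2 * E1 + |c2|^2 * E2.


<E> = |c1|^2 * E1 + |c2|^2 * E2
= 0.708 * 1.33 + 0.292 * 8.5
= 0.9416 + 2.482
= 3.4236 eV

3.4236


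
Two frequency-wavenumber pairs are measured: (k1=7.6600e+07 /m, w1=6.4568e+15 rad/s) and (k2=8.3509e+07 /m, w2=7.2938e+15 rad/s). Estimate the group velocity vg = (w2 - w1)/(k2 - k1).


vg = (w2 - w1) / (k2 - k1)
= (7.2938e+15 - 6.4568e+15) / (8.3509e+07 - 7.6600e+07)
= 8.3700e+14 / 6.9090e+06
= 1.2115e+08 m/s

1.2115e+08


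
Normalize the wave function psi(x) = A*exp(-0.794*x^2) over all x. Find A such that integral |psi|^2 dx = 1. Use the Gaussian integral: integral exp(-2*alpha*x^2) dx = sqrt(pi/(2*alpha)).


integral |psi|^2 dx = A^2 * sqrt(pi/(2*alpha)) = 1
A^2 = sqrt(2*alpha/pi)
= sqrt(2 * 0.794 / pi)
= 0.710968
A = sqrt(0.710968)
= 0.8432

0.8432


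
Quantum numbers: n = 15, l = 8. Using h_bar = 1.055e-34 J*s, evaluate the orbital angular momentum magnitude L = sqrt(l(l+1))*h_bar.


L = sqrt(l*(l+1)) * h_bar
= sqrt(8 * 9) * 1.055e-34
= sqrt(72) * 1.055e-34
= 8.4853 * 1.055e-34
= 8.9520e-34 J*s

8.9520e-34


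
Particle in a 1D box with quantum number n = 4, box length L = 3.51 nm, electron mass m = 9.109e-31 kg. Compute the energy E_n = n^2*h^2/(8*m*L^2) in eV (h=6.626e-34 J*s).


E = n^2 * h^2 / (8 * m * L^2)
= 4^2 * (6.626e-34)^2 / (8 * 9.109e-31 * (3.51e-9)^2)
= 16 * 4.3904e-67 / (8 * 9.109e-31 * 1.2320e-17)
= 7.8243e-20 J
= 0.4884 eV

0.4884


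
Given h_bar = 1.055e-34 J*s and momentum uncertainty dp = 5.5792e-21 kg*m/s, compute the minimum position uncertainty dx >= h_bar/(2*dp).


dx = h_bar / (2 * dp)
= 1.055e-34 / (2 * 5.5792e-21)
= 1.055e-34 / 1.1158e-20
= 9.4548e-15 m

9.4548e-15


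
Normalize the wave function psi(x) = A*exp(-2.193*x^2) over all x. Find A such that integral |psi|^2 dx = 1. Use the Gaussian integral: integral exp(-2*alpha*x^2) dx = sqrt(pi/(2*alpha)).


integral |psi|^2 dx = A^2 * sqrt(pi/(2*alpha)) = 1
A^2 = sqrt(2*alpha/pi)
= sqrt(2 * 2.193 / pi)
= 1.18157
A = sqrt(1.18157)
= 1.087

1.087


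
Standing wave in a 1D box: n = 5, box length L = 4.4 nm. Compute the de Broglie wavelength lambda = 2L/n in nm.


lambda = 2L / n
= 2 * 4.4 / 5
= 8.8 / 5
= 1.76 nm

1.76


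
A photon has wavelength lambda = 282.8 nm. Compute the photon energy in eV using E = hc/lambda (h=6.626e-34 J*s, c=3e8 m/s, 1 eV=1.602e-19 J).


E = hc / lambda
= (6.626e-34)(3e8) / (282.8e-9)
= 1.9878e-25 / 2.8280e-07
= 7.0290e-19 J
Converting to eV: 7.0290e-19 / 1.602e-19
= 4.3876 eV

4.3876


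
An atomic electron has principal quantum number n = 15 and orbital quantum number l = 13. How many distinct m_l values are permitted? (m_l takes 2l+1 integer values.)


m_l ranges from -l to +l in integer steps
So m_l goes from -13 to +13
Count = 2l + 1 = 2*13 + 1
= 27

27


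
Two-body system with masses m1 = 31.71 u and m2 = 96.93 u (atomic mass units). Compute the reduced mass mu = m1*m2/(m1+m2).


mu = m1 * m2 / (m1 + m2)
= 31.71 * 96.93 / (31.71 + 96.93)
= 3073.6503 / 128.64
= 23.8934 u

23.8934


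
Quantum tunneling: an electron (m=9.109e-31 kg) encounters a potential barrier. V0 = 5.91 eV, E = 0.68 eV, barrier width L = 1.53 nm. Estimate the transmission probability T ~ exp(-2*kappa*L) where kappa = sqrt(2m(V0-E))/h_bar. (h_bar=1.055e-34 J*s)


V0 - E = 5.23 eV = 8.3785e-19 J
kappa = sqrt(2 * m * (V0-E)) / h_bar
= sqrt(2 * 9.109e-31 * 8.3785e-19) / 1.055e-34
= 1.1711e+10 /m
2*kappa*L = 2 * 1.1711e+10 * 1.53e-9
= 35.8345
T = exp(-35.8345) = 2.736982e-16

2.736982e-16


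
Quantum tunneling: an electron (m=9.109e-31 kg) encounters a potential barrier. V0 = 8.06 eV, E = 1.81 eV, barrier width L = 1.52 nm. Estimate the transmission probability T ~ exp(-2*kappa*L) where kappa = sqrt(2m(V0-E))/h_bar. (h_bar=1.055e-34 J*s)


V0 - E = 6.25 eV = 1.0012e-18 J
kappa = sqrt(2 * m * (V0-E)) / h_bar
= sqrt(2 * 9.109e-31 * 1.0012e-18) / 1.055e-34
= 1.2802e+10 /m
2*kappa*L = 2 * 1.2802e+10 * 1.52e-9
= 38.9173
T = exp(-38.9173) = 1.254383e-17

1.254383e-17


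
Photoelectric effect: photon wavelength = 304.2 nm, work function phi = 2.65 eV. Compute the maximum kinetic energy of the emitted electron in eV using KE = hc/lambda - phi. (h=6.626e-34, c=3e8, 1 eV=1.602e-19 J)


E_photon = hc / lambda
= (6.626e-34)(3e8) / (304.2e-9)
= 6.5345e-19 J
= 4.079 eV
KE = E_photon - phi
= 4.079 - 2.65
= 1.429 eV

1.429


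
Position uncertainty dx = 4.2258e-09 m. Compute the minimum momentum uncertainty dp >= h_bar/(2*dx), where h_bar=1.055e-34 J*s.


dp = h_bar / (2 * dx)
= 1.055e-34 / (2 * 4.2258e-09)
= 1.055e-34 / 8.4516e-09
= 1.2483e-26 kg*m/s

1.2483e-26


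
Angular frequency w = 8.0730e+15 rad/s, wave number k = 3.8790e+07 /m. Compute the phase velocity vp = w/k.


vp = w / k
= 8.0730e+15 / 3.8790e+07
= 2.0812e+08 m/s

2.0812e+08


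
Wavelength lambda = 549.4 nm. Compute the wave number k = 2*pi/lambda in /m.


k = 2 * pi / lambda
= 6.2832 / (549.4e-9)
= 6.2832 / 5.4940e-07
= 1.1436e+07 /m

1.1436e+07


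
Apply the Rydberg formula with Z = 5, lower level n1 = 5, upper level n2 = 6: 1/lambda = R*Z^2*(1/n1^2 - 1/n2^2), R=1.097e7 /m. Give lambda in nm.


1/lambda = R * Z^2 * (1/n1^2 - 1/n2^2)
= 1.097e7 * 5^2 * (1/5^2 - 1/6^2)
= 1.097e7 * 25 * (0.04 - 0.027778)
= 3.3519e+06 /m
lambda = 1 / 3.3519e+06
= 298.3343 nm

298.3343


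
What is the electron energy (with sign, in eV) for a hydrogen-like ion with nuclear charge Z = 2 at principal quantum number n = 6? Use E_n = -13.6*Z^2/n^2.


E_n = -13.6 * Z^2 / n^2
= -13.6 * 2^2 / 6^2
= -13.6 * 4 / 36
= -1.5111 eV

-1.5111


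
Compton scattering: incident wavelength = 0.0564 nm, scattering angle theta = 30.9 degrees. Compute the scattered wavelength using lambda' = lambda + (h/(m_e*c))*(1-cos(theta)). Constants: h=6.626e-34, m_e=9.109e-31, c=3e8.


Compton wavelength: h/(m_e*c) = 2.4247e-12 m
d_lambda = 2.4247e-12 * (1 - cos(30.9 deg))
= 2.4247e-12 * 0.141935
= 3.4415e-13 m = 0.000344 nm
lambda' = 0.0564 + 0.000344
= 0.056744 nm

0.056744


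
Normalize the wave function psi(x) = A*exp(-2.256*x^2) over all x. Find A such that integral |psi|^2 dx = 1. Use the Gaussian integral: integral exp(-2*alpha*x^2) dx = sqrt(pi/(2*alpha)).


integral |psi|^2 dx = A^2 * sqrt(pi/(2*alpha)) = 1
A^2 = sqrt(2*alpha/pi)
= sqrt(2 * 2.256 / pi)
= 1.198422
A = sqrt(1.198422)
= 1.0947

1.0947


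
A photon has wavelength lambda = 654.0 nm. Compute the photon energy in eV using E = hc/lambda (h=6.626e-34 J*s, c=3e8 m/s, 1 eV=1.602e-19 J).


E = hc / lambda
= (6.626e-34)(3e8) / (654.0e-9)
= 1.9878e-25 / 6.5400e-07
= 3.0394e-19 J
Converting to eV: 3.0394e-19 / 1.602e-19
= 1.8973 eV

1.8973


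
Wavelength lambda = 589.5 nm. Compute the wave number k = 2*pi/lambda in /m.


k = 2 * pi / lambda
= 6.2832 / (589.5e-9)
= 6.2832 / 5.8950e-07
= 1.0658e+07 /m

1.0658e+07


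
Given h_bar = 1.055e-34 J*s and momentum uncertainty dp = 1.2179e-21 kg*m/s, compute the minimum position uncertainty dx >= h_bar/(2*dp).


dx = h_bar / (2 * dp)
= 1.055e-34 / (2 * 1.2179e-21)
= 1.055e-34 / 2.4358e-21
= 4.3312e-14 m

4.3312e-14


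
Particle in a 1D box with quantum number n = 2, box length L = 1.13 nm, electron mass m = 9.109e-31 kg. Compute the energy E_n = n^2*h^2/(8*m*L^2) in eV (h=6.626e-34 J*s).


E = n^2 * h^2 / (8 * m * L^2)
= 2^2 * (6.626e-34)^2 / (8 * 9.109e-31 * (1.13e-9)^2)
= 4 * 4.3904e-67 / (8 * 9.109e-31 * 1.2769e-18)
= 1.8873e-19 J
= 1.1781 eV

1.1781


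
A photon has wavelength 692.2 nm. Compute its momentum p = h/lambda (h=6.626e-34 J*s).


p = h / lambda
= 6.626e-34 / (692.2e-9)
= 6.626e-34 / 6.9220e-07
= 9.5724e-28 kg*m/s

9.5724e-28


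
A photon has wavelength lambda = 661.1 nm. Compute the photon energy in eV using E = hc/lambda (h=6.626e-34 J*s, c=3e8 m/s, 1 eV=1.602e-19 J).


E = hc / lambda
= (6.626e-34)(3e8) / (661.1e-9)
= 1.9878e-25 / 6.6110e-07
= 3.0068e-19 J
Converting to eV: 3.0068e-19 / 1.602e-19
= 1.8769 eV

1.8769


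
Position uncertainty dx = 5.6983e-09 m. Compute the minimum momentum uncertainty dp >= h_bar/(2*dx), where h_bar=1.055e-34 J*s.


dp = h_bar / (2 * dx)
= 1.055e-34 / (2 * 5.6983e-09)
= 1.055e-34 / 1.1397e-08
= 9.2571e-27 kg*m/s

9.2571e-27


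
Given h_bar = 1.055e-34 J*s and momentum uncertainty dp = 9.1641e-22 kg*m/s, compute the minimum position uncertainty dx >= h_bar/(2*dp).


dx = h_bar / (2 * dp)
= 1.055e-34 / (2 * 9.1641e-22)
= 1.055e-34 / 1.8328e-21
= 5.7562e-14 m

5.7562e-14


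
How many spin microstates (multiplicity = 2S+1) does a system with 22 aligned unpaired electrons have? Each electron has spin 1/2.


Total spin S = N * (1/2) = 22 * 0.5 = 11.0
Spin multiplicity = 2S + 1
= 2 * 11.0 + 1
= 23

23


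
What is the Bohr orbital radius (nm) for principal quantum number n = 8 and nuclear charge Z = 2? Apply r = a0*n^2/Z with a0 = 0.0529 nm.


r = a0 * n^2 / Z
= 0.0529 * 8^2 / 2
= 0.0529 * 64 / 2
= 1.6928 nm

1.6928


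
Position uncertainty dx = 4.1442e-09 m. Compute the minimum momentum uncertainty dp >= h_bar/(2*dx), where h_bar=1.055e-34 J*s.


dp = h_bar / (2 * dx)
= 1.055e-34 / (2 * 4.1442e-09)
= 1.055e-34 / 8.2884e-09
= 1.2729e-26 kg*m/s

1.2729e-26


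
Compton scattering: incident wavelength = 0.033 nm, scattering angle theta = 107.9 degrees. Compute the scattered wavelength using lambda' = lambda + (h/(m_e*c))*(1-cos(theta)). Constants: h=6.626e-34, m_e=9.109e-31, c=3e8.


Compton wavelength: h/(m_e*c) = 2.4247e-12 m
d_lambda = 2.4247e-12 * (1 - cos(107.9 deg))
= 2.4247e-12 * 1.307357
= 3.1700e-12 m = 0.00317 nm
lambda' = 0.033 + 0.00317
= 0.03617 nm

0.03617


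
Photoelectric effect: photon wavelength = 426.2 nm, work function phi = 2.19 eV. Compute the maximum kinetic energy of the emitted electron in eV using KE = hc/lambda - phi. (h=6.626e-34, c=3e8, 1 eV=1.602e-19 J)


E_photon = hc / lambda
= (6.626e-34)(3e8) / (426.2e-9)
= 4.6640e-19 J
= 2.9114 eV
KE = E_photon - phi
= 2.9114 - 2.19
= 0.7214 eV

0.7214


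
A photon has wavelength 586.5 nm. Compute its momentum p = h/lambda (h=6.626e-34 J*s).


p = h / lambda
= 6.626e-34 / (586.5e-9)
= 6.626e-34 / 5.8650e-07
= 1.1298e-27 kg*m/s

1.1298e-27


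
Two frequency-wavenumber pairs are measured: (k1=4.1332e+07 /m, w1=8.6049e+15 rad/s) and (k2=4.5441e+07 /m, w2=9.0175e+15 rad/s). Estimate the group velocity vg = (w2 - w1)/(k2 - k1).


vg = (w2 - w1) / (k2 - k1)
= (9.0175e+15 - 8.6049e+15) / (4.5441e+07 - 4.1332e+07)
= 4.1260e+14 / 4.1090e+06
= 1.0041e+08 m/s

1.0041e+08


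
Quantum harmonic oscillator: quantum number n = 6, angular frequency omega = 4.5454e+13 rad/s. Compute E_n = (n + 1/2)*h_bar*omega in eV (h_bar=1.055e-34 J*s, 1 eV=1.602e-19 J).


E = (n + 1/2) * h_bar * omega
= (6 + 0.5) * 1.055e-34 * 4.5454e+13
= 6.5 * 4.7954e-21
= 3.1170e-20 J
= 0.1946 eV

0.1946


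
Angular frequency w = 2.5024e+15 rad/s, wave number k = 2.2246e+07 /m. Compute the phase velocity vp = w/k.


vp = w / k
= 2.5024e+15 / 2.2246e+07
= 1.1249e+08 m/s

1.1249e+08


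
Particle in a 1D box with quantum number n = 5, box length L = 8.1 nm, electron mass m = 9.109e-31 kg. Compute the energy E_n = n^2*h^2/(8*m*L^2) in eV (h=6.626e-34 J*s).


E = n^2 * h^2 / (8 * m * L^2)
= 5^2 * (6.626e-34)^2 / (8 * 9.109e-31 * (8.1e-9)^2)
= 25 * 4.3904e-67 / (8 * 9.109e-31 * 6.5610e-17)
= 2.2957e-20 J
= 0.1433 eV

0.1433


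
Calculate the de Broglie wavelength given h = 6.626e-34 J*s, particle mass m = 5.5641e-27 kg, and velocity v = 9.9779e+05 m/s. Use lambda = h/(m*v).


lambda = h / (m * v)
= 6.626e-34 / (5.5641e-27 * 9.9779e+05)
= 6.626e-34 / 5.5518e-21
= 1.1935e-13 m

1.1935e-13


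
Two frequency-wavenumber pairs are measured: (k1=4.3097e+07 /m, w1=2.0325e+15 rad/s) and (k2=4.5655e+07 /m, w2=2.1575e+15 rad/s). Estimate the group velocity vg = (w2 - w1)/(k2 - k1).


vg = (w2 - w1) / (k2 - k1)
= (2.1575e+15 - 2.0325e+15) / (4.5655e+07 - 4.3097e+07)
= 1.2500e+14 / 2.5580e+06
= 4.8866e+07 m/s

4.8866e+07


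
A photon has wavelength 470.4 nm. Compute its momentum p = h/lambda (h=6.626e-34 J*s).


p = h / lambda
= 6.626e-34 / (470.4e-9)
= 6.626e-34 / 4.7040e-07
= 1.4086e-27 kg*m/s

1.4086e-27


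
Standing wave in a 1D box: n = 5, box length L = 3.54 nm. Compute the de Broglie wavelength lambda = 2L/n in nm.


lambda = 2L / n
= 2 * 3.54 / 5
= 7.08 / 5
= 1.416 nm

1.416


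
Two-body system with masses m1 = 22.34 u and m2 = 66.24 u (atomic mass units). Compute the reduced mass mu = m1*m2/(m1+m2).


mu = m1 * m2 / (m1 + m2)
= 22.34 * 66.24 / (22.34 + 66.24)
= 1479.8016 / 88.58
= 16.7058 u

16.7058


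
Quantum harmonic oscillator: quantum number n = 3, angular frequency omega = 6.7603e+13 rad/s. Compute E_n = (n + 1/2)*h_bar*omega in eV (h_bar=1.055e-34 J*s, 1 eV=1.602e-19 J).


E = (n + 1/2) * h_bar * omega
= (3 + 0.5) * 1.055e-34 * 6.7603e+13
= 3.5 * 7.1321e-21
= 2.4962e-20 J
= 0.1558 eV

0.1558


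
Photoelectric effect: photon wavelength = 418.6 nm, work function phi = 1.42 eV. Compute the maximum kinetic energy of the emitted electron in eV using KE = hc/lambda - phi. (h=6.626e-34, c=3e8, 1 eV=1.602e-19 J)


E_photon = hc / lambda
= (6.626e-34)(3e8) / (418.6e-9)
= 4.7487e-19 J
= 2.9642 eV
KE = E_photon - phi
= 2.9642 - 1.42
= 1.5442 eV

1.5442


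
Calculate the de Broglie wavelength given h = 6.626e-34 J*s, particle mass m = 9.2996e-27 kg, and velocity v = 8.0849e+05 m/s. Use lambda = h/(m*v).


lambda = h / (m * v)
= 6.626e-34 / (9.2996e-27 * 8.0849e+05)
= 6.626e-34 / 7.5186e-21
= 8.8128e-14 m

8.8128e-14


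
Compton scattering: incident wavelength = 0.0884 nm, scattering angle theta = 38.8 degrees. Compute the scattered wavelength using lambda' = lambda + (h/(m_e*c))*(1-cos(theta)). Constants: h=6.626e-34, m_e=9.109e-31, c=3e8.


Compton wavelength: h/(m_e*c) = 2.4247e-12 m
d_lambda = 2.4247e-12 * (1 - cos(38.8 deg))
= 2.4247e-12 * 0.220662
= 5.3504e-13 m = 0.000535 nm
lambda' = 0.0884 + 0.000535
= 0.088935 nm

0.088935


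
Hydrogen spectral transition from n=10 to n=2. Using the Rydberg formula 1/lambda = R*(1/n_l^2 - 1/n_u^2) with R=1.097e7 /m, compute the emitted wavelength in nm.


1/lambda = R * (1/n_l^2 - 1/n_u^2)
= 1.097e7 * (1/2^2 - 1/10^2)
= 1.097e7 * (0.25 - 0.01)
= 1.097e7 * 0.24
= 2.6328e+06 /m
lambda = 1 / 2.6328e+06 = 379.8238 nm

379.8238


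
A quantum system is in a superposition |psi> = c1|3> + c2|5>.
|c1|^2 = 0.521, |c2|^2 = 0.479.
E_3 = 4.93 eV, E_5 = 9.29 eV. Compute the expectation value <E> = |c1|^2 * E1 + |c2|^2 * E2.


<E> = |c1|^2 * E1 + |c2|^2 * E2
= 0.521 * 4.93 + 0.479 * 9.29
= 2.5685 + 4.4499
= 7.0184 eV

7.0184


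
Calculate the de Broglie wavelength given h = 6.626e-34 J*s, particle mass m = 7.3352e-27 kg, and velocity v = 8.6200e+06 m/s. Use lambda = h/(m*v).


lambda = h / (m * v)
= 6.626e-34 / (7.3352e-27 * 8.6200e+06)
= 6.626e-34 / 6.3229e-20
= 1.0479e-14 m

1.0479e-14


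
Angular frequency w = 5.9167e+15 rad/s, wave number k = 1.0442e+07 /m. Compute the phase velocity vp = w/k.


vp = w / k
= 5.9167e+15 / 1.0442e+07
= 5.6663e+08 m/s

5.6663e+08


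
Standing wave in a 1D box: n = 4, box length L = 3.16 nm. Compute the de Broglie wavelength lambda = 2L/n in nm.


lambda = 2L / n
= 2 * 3.16 / 4
= 6.32 / 4
= 1.58 nm

1.58


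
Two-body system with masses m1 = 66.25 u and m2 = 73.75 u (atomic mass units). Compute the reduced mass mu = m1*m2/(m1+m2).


mu = m1 * m2 / (m1 + m2)
= 66.25 * 73.75 / (66.25 + 73.75)
= 4885.9375 / 140.0
= 34.8996 u

34.8996


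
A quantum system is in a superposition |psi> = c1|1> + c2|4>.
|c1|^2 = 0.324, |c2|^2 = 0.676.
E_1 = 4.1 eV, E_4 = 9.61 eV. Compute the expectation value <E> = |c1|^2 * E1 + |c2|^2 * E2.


<E> = |c1|^2 * E1 + |c2|^2 * E2
= 0.324 * 4.1 + 0.676 * 9.61
= 1.3284 + 6.4964
= 7.8248 eV

7.8248


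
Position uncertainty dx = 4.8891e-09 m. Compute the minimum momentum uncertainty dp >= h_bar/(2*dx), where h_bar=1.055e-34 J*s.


dp = h_bar / (2 * dx)
= 1.055e-34 / (2 * 4.8891e-09)
= 1.055e-34 / 9.7782e-09
= 1.0789e-26 kg*m/s

1.0789e-26


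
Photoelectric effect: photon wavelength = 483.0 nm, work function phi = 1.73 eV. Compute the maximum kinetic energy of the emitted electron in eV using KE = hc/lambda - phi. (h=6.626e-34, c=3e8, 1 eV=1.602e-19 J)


E_photon = hc / lambda
= (6.626e-34)(3e8) / (483.0e-9)
= 4.1155e-19 J
= 2.569 eV
KE = E_photon - phi
= 2.569 - 1.73
= 0.839 eV

0.839


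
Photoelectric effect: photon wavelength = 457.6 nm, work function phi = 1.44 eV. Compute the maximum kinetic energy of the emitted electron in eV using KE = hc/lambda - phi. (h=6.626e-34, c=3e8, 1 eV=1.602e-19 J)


E_photon = hc / lambda
= (6.626e-34)(3e8) / (457.6e-9)
= 4.3440e-19 J
= 2.7116 eV
KE = E_photon - phi
= 2.7116 - 1.44
= 1.2716 eV

1.2716


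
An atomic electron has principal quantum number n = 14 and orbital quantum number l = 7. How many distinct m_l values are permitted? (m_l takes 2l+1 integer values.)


m_l ranges from -l to +l in integer steps
So m_l goes from -7 to +7
Count = 2l + 1 = 2*7 + 1
= 15

15


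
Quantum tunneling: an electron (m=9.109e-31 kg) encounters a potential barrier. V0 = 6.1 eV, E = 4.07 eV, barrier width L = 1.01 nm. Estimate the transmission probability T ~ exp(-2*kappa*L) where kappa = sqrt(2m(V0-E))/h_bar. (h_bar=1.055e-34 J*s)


V0 - E = 2.03 eV = 3.2521e-19 J
kappa = sqrt(2 * m * (V0-E)) / h_bar
= sqrt(2 * 9.109e-31 * 3.2521e-19) / 1.055e-34
= 7.2959e+09 /m
2*kappa*L = 2 * 7.2959e+09 * 1.01e-9
= 14.7377
T = exp(-14.7377) = 3.976634e-07

3.976634e-07


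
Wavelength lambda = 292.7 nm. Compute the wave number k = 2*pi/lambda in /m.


k = 2 * pi / lambda
= 6.2832 / (292.7e-9)
= 6.2832 / 2.9270e-07
= 2.1466e+07 /m

2.1466e+07


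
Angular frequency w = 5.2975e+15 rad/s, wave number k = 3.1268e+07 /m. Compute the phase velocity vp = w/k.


vp = w / k
= 5.2975e+15 / 3.1268e+07
= 1.6942e+08 m/s

1.6942e+08


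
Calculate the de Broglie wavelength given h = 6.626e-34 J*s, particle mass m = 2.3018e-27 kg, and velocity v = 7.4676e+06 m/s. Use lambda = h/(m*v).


lambda = h / (m * v)
= 6.626e-34 / (2.3018e-27 * 7.4676e+06)
= 6.626e-34 / 1.7189e-20
= 3.8548e-14 m

3.8548e-14


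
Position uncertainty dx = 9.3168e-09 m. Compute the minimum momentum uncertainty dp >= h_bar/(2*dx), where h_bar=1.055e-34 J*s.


dp = h_bar / (2 * dx)
= 1.055e-34 / (2 * 9.3168e-09)
= 1.055e-34 / 1.8634e-08
= 5.6618e-27 kg*m/s

5.6618e-27


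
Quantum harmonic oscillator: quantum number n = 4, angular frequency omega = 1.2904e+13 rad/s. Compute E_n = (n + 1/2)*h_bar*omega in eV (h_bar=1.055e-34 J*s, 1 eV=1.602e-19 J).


E = (n + 1/2) * h_bar * omega
= (4 + 0.5) * 1.055e-34 * 1.2904e+13
= 4.5 * 1.3614e-21
= 6.1262e-21 J
= 0.0382 eV

0.0382


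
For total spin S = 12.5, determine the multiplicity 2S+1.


Spin multiplicity = 2S + 1
= 2 * 12.5 + 1
= 25.0 + 1
= 26

26


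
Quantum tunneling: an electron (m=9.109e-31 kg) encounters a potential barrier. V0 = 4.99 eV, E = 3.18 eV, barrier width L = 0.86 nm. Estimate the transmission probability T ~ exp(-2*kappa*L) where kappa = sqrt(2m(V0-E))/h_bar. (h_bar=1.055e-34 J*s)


V0 - E = 1.81 eV = 2.8996e-19 J
kappa = sqrt(2 * m * (V0-E)) / h_bar
= sqrt(2 * 9.109e-31 * 2.8996e-19) / 1.055e-34
= 6.8892e+09 /m
2*kappa*L = 2 * 6.8892e+09 * 0.86e-9
= 11.8494
T = exp(-11.8494) = 7.142740e-06

7.142740e-06


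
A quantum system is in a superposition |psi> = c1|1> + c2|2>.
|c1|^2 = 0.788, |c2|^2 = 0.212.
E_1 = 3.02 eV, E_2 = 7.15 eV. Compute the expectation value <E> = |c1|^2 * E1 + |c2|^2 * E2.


<E> = |c1|^2 * E1 + |c2|^2 * E2
= 0.788 * 3.02 + 0.212 * 7.15
= 2.3798 + 1.5158
= 3.8956 eV

3.8956


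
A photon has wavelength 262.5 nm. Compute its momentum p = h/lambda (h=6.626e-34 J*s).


p = h / lambda
= 6.626e-34 / (262.5e-9)
= 6.626e-34 / 2.6250e-07
= 2.5242e-27 kg*m/s

2.5242e-27


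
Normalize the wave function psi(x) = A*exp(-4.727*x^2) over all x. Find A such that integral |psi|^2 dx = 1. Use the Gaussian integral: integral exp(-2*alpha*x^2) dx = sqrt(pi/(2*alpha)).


integral |psi|^2 dx = A^2 * sqrt(pi/(2*alpha)) = 1
A^2 = sqrt(2*alpha/pi)
= sqrt(2 * 4.727 / pi)
= 1.734734
A = sqrt(1.734734)
= 1.3171

1.3171


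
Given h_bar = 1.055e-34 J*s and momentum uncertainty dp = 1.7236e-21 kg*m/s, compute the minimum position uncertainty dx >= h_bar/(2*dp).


dx = h_bar / (2 * dp)
= 1.055e-34 / (2 * 1.7236e-21)
= 1.055e-34 / 3.4472e-21
= 3.0605e-14 m

3.0605e-14


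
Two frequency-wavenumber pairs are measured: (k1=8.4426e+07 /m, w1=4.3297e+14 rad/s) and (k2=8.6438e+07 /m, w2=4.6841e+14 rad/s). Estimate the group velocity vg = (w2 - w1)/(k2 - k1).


vg = (w2 - w1) / (k2 - k1)
= (4.6841e+14 - 4.3297e+14) / (8.6438e+07 - 8.4426e+07)
= 3.5440e+13 / 2.0120e+06
= 1.7614e+07 m/s

1.7614e+07


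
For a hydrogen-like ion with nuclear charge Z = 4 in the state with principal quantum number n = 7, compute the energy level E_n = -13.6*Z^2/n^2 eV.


E_n = -13.6 * Z^2 / n^2
= -13.6 * 4^2 / 7^2
= -13.6 * 16 / 49
= -4.4408 eV

-4.4408


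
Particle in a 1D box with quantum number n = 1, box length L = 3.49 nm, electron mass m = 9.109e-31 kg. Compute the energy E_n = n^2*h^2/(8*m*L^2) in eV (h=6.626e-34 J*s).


E = n^2 * h^2 / (8 * m * L^2)
= 1^2 * (6.626e-34)^2 / (8 * 9.109e-31 * (3.49e-9)^2)
= 1 * 4.3904e-67 / (8 * 9.109e-31 * 1.2180e-17)
= 4.9464e-21 J
= 0.0309 eV

0.0309


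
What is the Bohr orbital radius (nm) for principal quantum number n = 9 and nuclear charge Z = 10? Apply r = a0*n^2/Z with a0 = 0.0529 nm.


r = a0 * n^2 / Z
= 0.0529 * 9^2 / 10
= 0.0529 * 81 / 10
= 0.4285 nm

0.4285


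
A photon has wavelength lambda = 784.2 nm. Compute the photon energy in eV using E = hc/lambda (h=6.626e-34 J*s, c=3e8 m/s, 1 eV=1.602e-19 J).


E = hc / lambda
= (6.626e-34)(3e8) / (784.2e-9)
= 1.9878e-25 / 7.8420e-07
= 2.5348e-19 J
Converting to eV: 2.5348e-19 / 1.602e-19
= 1.5823 eV

1.5823


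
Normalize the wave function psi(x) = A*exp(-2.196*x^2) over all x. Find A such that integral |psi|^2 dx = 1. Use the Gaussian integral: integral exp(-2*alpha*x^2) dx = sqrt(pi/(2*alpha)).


integral |psi|^2 dx = A^2 * sqrt(pi/(2*alpha)) = 1
A^2 = sqrt(2*alpha/pi)
= sqrt(2 * 2.196 / pi)
= 1.182378
A = sqrt(1.182378)
= 1.0874

1.0874


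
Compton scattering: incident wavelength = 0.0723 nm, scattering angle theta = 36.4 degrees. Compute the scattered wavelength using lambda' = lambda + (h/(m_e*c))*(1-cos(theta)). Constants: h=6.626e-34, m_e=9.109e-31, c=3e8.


Compton wavelength: h/(m_e*c) = 2.4247e-12 m
d_lambda = 2.4247e-12 * (1 - cos(36.4 deg))
= 2.4247e-12 * 0.195106
= 4.7308e-13 m = 0.000473 nm
lambda' = 0.0723 + 0.000473
= 0.072773 nm

0.072773


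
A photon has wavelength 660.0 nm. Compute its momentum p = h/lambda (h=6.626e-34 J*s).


p = h / lambda
= 6.626e-34 / (660.0e-9)
= 6.626e-34 / 6.6000e-07
= 1.0039e-27 kg*m/s

1.0039e-27


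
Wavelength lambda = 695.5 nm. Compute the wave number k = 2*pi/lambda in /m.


k = 2 * pi / lambda
= 6.2832 / (695.5e-9)
= 6.2832 / 6.9550e-07
= 9.0341e+06 /m

9.0341e+06


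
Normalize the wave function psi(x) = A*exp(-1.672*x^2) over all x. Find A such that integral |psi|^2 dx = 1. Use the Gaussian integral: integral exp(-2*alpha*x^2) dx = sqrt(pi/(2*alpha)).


integral |psi|^2 dx = A^2 * sqrt(pi/(2*alpha)) = 1
A^2 = sqrt(2*alpha/pi)
= sqrt(2 * 1.672 / pi)
= 1.031711
A = sqrt(1.031711)
= 1.0157

1.0157


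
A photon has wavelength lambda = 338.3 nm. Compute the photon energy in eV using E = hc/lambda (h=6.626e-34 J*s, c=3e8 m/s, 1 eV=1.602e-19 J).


E = hc / lambda
= (6.626e-34)(3e8) / (338.3e-9)
= 1.9878e-25 / 3.3830e-07
= 5.8758e-19 J
Converting to eV: 5.8758e-19 / 1.602e-19
= 3.6678 eV

3.6678


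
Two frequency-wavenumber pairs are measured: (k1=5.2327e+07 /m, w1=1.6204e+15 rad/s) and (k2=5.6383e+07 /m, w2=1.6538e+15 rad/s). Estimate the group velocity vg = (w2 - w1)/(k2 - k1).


vg = (w2 - w1) / (k2 - k1)
= (1.6538e+15 - 1.6204e+15) / (5.6383e+07 - 5.2327e+07)
= 3.3400e+13 / 4.0560e+06
= 8.2347e+06 m/s

8.2347e+06


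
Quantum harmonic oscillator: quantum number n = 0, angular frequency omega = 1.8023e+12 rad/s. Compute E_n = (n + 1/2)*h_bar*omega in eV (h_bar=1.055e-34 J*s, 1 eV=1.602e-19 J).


E = (n + 1/2) * h_bar * omega
= (0 + 0.5) * 1.055e-34 * 1.8023e+12
= 0.5 * 1.9014e-22
= 9.5071e-23 J
= 0.0006 eV

0.0006


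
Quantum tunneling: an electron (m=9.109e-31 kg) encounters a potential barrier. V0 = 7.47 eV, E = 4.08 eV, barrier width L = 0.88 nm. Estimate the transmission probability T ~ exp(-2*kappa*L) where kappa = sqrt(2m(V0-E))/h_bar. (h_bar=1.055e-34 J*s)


V0 - E = 3.39 eV = 5.4308e-19 J
kappa = sqrt(2 * m * (V0-E)) / h_bar
= sqrt(2 * 9.109e-31 * 5.4308e-19) / 1.055e-34
= 9.4282e+09 /m
2*kappa*L = 2 * 9.4282e+09 * 0.88e-9
= 16.5936
T = exp(-16.5936) = 6.215467e-08

6.215467e-08


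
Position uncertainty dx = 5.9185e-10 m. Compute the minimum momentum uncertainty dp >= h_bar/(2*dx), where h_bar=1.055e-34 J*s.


dp = h_bar / (2 * dx)
= 1.055e-34 / (2 * 5.9185e-10)
= 1.055e-34 / 1.1837e-09
= 8.9127e-26 kg*m/s

8.9127e-26


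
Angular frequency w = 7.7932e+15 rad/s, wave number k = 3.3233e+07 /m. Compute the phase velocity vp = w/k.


vp = w / k
= 7.7932e+15 / 3.3233e+07
= 2.3450e+08 m/s

2.3450e+08


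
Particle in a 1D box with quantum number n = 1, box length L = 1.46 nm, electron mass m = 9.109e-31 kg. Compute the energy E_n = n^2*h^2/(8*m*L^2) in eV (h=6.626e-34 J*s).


E = n^2 * h^2 / (8 * m * L^2)
= 1^2 * (6.626e-34)^2 / (8 * 9.109e-31 * (1.46e-9)^2)
= 1 * 4.3904e-67 / (8 * 9.109e-31 * 2.1316e-18)
= 2.8264e-20 J
= 0.1764 eV

0.1764


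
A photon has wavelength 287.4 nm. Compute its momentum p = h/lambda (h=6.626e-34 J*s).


p = h / lambda
= 6.626e-34 / (287.4e-9)
= 6.626e-34 / 2.8740e-07
= 2.3055e-27 kg*m/s

2.3055e-27


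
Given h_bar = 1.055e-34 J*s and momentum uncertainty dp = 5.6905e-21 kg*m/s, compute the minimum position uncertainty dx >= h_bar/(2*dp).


dx = h_bar / (2 * dp)
= 1.055e-34 / (2 * 5.6905e-21)
= 1.055e-34 / 1.1381e-20
= 9.2698e-15 m

9.2698e-15


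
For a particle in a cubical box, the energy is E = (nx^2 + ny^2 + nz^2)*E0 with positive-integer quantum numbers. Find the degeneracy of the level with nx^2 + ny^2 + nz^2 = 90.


Enumerate all (nx, ny, nz) with nx^2 + ny^2 + nz^2 = 90:
(1,5,8)
(1,8,5)
(4,5,7)
(4,7,5)
(5,1,8)
(5,4,7)
(5,7,4)
(5,8,1)
(7,4,5)
(7,5,4)
(8,1,5)
(8,5,1)
Total degeneracy = 12

12


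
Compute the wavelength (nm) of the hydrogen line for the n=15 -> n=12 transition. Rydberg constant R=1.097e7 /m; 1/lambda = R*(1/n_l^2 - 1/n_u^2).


1/lambda = R * (1/n_l^2 - 1/n_u^2)
= 1.097e7 * (1/12^2 - 1/15^2)
= 1.097e7 * (0.006944 - 0.004444)
= 1.097e7 * 0.0025
= 2.7425e+04 /m
lambda = 1 / 2.7425e+04 = 36463.0811 nm

36463.0811


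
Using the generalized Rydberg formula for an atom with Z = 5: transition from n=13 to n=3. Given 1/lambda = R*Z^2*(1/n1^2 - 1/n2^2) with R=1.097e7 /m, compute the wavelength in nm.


1/lambda = R * Z^2 * (1/n1^2 - 1/n2^2)
= 1.097e7 * 5^2 * (1/3^2 - 1/13^2)
= 1.097e7 * 25 * (0.111111 - 0.005917)
= 2.8849e+07 /m
lambda = 1 / 2.8849e+07
= 34.6627 nm

34.6627


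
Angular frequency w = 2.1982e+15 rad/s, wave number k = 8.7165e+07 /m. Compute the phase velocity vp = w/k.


vp = w / k
= 2.1982e+15 / 8.7165e+07
= 2.5219e+07 m/s

2.5219e+07


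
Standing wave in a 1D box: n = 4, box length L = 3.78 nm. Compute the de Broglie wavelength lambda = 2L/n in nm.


lambda = 2L / n
= 2 * 3.78 / 4
= 7.56 / 4
= 1.89 nm

1.89


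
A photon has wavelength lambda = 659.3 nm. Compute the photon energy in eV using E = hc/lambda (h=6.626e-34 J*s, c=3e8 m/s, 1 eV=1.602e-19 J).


E = hc / lambda
= (6.626e-34)(3e8) / (659.3e-9)
= 1.9878e-25 / 6.5930e-07
= 3.0150e-19 J
Converting to eV: 3.0150e-19 / 1.602e-19
= 1.882 eV

1.882


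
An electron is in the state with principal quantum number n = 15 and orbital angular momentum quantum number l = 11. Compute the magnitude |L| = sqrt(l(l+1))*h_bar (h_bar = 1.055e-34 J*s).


L = sqrt(l*(l+1)) * h_bar
= sqrt(11 * 12) * 1.055e-34
= sqrt(132) * 1.055e-34
= 11.4891 * 1.055e-34
= 1.2121e-33 J*s

1.2121e-33


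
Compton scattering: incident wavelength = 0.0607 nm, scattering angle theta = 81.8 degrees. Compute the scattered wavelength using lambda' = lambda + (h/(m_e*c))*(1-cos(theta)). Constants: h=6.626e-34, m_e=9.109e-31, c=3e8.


Compton wavelength: h/(m_e*c) = 2.4247e-12 m
d_lambda = 2.4247e-12 * (1 - cos(81.8 deg))
= 2.4247e-12 * 0.857371
= 2.0789e-12 m = 0.002079 nm
lambda' = 0.0607 + 0.002079
= 0.062779 nm

0.062779


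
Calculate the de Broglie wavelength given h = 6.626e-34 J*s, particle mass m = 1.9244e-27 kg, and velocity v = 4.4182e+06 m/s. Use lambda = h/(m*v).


lambda = h / (m * v)
= 6.626e-34 / (1.9244e-27 * 4.4182e+06)
= 6.626e-34 / 8.5024e-21
= 7.7931e-14 m

7.7931e-14


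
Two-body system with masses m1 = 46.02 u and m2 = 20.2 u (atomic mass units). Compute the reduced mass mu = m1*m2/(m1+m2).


mu = m1 * m2 / (m1 + m2)
= 46.02 * 20.2 / (46.02 + 20.2)
= 929.604 / 66.22
= 14.0381 u

14.0381


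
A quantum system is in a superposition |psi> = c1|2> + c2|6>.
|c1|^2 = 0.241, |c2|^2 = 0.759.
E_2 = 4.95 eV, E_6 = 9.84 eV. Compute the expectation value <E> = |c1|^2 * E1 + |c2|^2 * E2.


<E> = |c1|^2 * E1 + |c2|^2 * E2
= 0.241 * 4.95 + 0.759 * 9.84
= 1.1929 + 7.4686
= 8.6615 eV

8.6615


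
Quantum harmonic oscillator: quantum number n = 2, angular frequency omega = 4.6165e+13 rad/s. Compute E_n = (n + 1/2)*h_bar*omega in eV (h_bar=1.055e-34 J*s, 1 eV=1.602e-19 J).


E = (n + 1/2) * h_bar * omega
= (2 + 0.5) * 1.055e-34 * 4.6165e+13
= 2.5 * 4.8704e-21
= 1.2176e-20 J
= 0.076 eV

0.076


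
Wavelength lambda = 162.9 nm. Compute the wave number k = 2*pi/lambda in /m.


k = 2 * pi / lambda
= 6.2832 / (162.9e-9)
= 6.2832 / 1.6290e-07
= 3.8571e+07 /m

3.8571e+07


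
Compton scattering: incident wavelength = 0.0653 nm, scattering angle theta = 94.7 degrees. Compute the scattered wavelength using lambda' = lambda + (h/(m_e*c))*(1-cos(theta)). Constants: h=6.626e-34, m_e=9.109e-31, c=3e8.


Compton wavelength: h/(m_e*c) = 2.4247e-12 m
d_lambda = 2.4247e-12 * (1 - cos(94.7 deg))
= 2.4247e-12 * 1.081939
= 2.6234e-12 m = 0.002623 nm
lambda' = 0.0653 + 0.002623
= 0.067923 nm

0.067923


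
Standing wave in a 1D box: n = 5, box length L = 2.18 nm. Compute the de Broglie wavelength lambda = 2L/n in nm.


lambda = 2L / n
= 2 * 2.18 / 5
= 4.36 / 5
= 0.872 nm

0.872


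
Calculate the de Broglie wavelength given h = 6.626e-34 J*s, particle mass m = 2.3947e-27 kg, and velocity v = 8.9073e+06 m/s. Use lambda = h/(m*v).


lambda = h / (m * v)
= 6.626e-34 / (2.3947e-27 * 8.9073e+06)
= 6.626e-34 / 2.1330e-20
= 3.1064e-14 m

3.1064e-14


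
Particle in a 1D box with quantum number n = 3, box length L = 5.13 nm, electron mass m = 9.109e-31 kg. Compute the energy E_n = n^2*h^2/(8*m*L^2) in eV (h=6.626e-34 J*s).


E = n^2 * h^2 / (8 * m * L^2)
= 3^2 * (6.626e-34)^2 / (8 * 9.109e-31 * (5.13e-9)^2)
= 9 * 4.3904e-67 / (8 * 9.109e-31 * 2.6317e-17)
= 2.0604e-20 J
= 0.1286 eV

0.1286


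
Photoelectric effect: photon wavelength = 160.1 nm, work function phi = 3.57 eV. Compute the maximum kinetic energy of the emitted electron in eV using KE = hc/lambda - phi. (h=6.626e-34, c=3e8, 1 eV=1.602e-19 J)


E_photon = hc / lambda
= (6.626e-34)(3e8) / (160.1e-9)
= 1.2416e-18 J
= 7.7503 eV
KE = E_photon - phi
= 7.7503 - 3.57
= 4.1803 eV

4.1803


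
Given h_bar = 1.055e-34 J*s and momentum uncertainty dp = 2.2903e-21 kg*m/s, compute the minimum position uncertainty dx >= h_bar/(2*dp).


dx = h_bar / (2 * dp)
= 1.055e-34 / (2 * 2.2903e-21)
= 1.055e-34 / 4.5806e-21
= 2.3032e-14 m

2.3032e-14


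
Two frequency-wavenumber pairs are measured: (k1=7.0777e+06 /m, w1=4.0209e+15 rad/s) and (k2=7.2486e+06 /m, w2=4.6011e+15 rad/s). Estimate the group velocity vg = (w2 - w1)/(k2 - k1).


vg = (w2 - w1) / (k2 - k1)
= (4.6011e+15 - 4.0209e+15) / (7.2486e+06 - 7.0777e+06)
= 5.8020e+14 / 1.7090e+05
= 3.3950e+09 m/s

3.3950e+09


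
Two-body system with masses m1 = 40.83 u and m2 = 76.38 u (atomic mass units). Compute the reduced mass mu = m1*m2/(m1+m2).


mu = m1 * m2 / (m1 + m2)
= 40.83 * 76.38 / (40.83 + 76.38)
= 3118.5954 / 117.21
= 26.6069 u

26.6069


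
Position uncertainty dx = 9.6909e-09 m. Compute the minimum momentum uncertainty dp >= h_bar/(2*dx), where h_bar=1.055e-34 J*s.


dp = h_bar / (2 * dx)
= 1.055e-34 / (2 * 9.6909e-09)
= 1.055e-34 / 1.9382e-08
= 5.4433e-27 kg*m/s

5.4433e-27


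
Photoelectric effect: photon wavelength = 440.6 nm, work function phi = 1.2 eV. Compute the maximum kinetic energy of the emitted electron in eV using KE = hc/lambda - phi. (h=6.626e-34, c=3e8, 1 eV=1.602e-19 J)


E_photon = hc / lambda
= (6.626e-34)(3e8) / (440.6e-9)
= 4.5116e-19 J
= 2.8162 eV
KE = E_photon - phi
= 2.8162 - 1.2
= 1.6162 eV

1.6162


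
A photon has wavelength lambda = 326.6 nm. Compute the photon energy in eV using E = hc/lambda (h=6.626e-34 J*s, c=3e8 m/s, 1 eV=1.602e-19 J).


E = hc / lambda
= (6.626e-34)(3e8) / (326.6e-9)
= 1.9878e-25 / 3.2660e-07
= 6.0863e-19 J
Converting to eV: 6.0863e-19 / 1.602e-19
= 3.7992 eV

3.7992


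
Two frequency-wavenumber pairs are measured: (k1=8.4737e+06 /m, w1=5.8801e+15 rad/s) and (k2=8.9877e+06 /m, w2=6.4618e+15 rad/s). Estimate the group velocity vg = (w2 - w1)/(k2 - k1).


vg = (w2 - w1) / (k2 - k1)
= (6.4618e+15 - 5.8801e+15) / (8.9877e+06 - 8.4737e+06)
= 5.8170e+14 / 5.1400e+05
= 1.1317e+09 m/s

1.1317e+09


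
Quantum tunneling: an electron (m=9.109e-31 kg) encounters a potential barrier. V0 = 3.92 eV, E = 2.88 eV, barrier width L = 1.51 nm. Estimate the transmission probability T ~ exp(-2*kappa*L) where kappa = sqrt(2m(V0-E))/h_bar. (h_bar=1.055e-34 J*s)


V0 - E = 1.04 eV = 1.6661e-19 J
kappa = sqrt(2 * m * (V0-E)) / h_bar
= sqrt(2 * 9.109e-31 * 1.6661e-19) / 1.055e-34
= 5.2221e+09 /m
2*kappa*L = 2 * 5.2221e+09 * 1.51e-9
= 15.7708
T = exp(-15.7708) = 1.415285e-07

1.415285e-07


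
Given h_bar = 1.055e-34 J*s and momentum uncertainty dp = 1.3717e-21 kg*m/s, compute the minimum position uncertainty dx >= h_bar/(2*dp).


dx = h_bar / (2 * dp)
= 1.055e-34 / (2 * 1.3717e-21)
= 1.055e-34 / 2.7434e-21
= 3.8456e-14 m

3.8456e-14


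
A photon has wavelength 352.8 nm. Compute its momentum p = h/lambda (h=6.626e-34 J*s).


p = h / lambda
= 6.626e-34 / (352.8e-9)
= 6.626e-34 / 3.5280e-07
= 1.8781e-27 kg*m/s

1.8781e-27


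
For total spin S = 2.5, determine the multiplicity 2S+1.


Spin multiplicity = 2S + 1
= 2 * 2.5 + 1
= 5.0 + 1
= 6

6


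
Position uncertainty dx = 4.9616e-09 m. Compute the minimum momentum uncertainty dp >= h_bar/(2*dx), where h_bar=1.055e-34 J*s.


dp = h_bar / (2 * dx)
= 1.055e-34 / (2 * 4.9616e-09)
= 1.055e-34 / 9.9232e-09
= 1.0632e-26 kg*m/s

1.0632e-26


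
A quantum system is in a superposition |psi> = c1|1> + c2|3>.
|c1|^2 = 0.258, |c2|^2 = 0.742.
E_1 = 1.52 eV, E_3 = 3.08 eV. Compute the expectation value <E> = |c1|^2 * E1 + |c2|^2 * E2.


<E> = |c1|^2 * E1 + |c2|^2 * E2
= 0.258 * 1.52 + 0.742 * 3.08
= 0.3922 + 2.2854
= 2.6775 eV

2.6775


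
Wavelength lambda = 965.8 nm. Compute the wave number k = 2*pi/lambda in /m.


k = 2 * pi / lambda
= 6.2832 / (965.8e-9)
= 6.2832 / 9.6580e-07
= 6.5057e+06 /m

6.5057e+06


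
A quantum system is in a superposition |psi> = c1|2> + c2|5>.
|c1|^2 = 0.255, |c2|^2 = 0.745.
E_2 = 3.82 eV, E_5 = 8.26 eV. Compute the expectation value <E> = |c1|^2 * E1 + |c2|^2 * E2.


<E> = |c1|^2 * E1 + |c2|^2 * E2
= 0.255 * 3.82 + 0.745 * 8.26
= 0.9741 + 6.1537
= 7.1278 eV

7.1278


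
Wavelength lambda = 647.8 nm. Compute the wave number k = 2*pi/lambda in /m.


k = 2 * pi / lambda
= 6.2832 / (647.8e-9)
= 6.2832 / 6.4780e-07
= 9.6993e+06 /m

9.6993e+06
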